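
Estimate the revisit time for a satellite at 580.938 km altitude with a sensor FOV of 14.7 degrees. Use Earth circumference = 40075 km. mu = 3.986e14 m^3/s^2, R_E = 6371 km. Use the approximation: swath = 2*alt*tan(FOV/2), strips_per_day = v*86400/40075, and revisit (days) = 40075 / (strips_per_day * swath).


swath = 2*580.938*tan(0.1282817) = 149.8704 km
v = sqrt(mu/r) = 7572.0889 m/s = 7.5721 km/s
strips/day = v*86400/40075 = 7.5721*86400/40075 = 16.3251
coverage/day = strips * swath = 16.3251 * 149.8704 = 2446.6501 km
revisit = 40075 / 2446.6501 = 16.3795 days

16.3795 days


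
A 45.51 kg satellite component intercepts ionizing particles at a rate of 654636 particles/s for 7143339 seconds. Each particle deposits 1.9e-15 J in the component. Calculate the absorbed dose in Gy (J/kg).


Total energy deposited = rate * time * E_per
  = 654636 * 7143339 * 1.9e-15 = 0.008884945 J
Dose = E_total / mass = 0.008884945 / 45.51
Dose = 1.9523061e-04 Gy

1.9523e-04 Gy


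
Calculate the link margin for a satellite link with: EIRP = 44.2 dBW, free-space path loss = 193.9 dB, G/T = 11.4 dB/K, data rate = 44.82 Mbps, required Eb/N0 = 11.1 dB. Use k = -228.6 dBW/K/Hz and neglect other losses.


C/N0 = EIRP - FSPL + G/T - k = 44.2 - 193.9 + 11.4 - (-228.6)
C/N0 = 90.3000 dB-Hz
R_b = 44.82 Mbps = 4.482e+07 bps -> 10*log10(R_b) = 76.5147 dB-Hz
Eb/N0 = C/N0 - 10*log10(R_b) = 90.3000 - 76.5147 = 13.7853 dB
Margin = Eb/N0 - Eb/N0_req = 13.7853 - 11.1 = 2.6853 dB (link closes)

2.6853 dB


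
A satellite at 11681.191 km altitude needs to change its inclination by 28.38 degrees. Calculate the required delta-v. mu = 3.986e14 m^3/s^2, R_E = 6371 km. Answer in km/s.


r = 18052.1910 km = 1.8052191e+07 m
V = sqrt(mu/r) = 4698.9810 m/s
di = 28.38 deg = 0.4953244 rad
dV = 2*V*sin(di/2) = 2*4698.9810*sin(0.2476622)
dV = 2303.7993 m/s = 2.3038 km/s

2.3038 km/s


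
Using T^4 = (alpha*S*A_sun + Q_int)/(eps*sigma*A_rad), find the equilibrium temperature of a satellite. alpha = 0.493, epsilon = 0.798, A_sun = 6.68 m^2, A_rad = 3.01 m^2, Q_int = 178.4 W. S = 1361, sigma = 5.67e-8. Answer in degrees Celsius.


Numerator = alpha*S*A_sun + Q_int = 0.493*1361*6.68 + 178.4 = 4660.4996 W
Denominator = eps*sigma*A_rad = 0.798*5.67e-8*3.01 = 1.3619227e-07 W/K^4
T^4 = 3.4220002e+10 K^4
T = 430.1006 K = 156.9506 C

156.9506 degrees Celsius


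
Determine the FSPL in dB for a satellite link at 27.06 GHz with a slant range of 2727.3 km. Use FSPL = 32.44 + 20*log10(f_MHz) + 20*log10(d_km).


f = 27.06 GHz = 27060.0000 MHz
d = 2727.3 km
FSPL = 32.44 + 20*log10(27060.0000) + 20*log10(2727.3)
FSPL = 32.44 + 88.6466 + 68.7147
FSPL = 189.8012 dB

189.8012 dB


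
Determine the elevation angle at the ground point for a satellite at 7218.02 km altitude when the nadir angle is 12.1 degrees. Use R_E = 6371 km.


r = R_E + alt = 13589.0200 km
Law of sines in the satellite / Earth-center / ground-point triangle:
  sin(nadir)/R_E = sin(90 + el)/r  =>  cos(el) = (r/R_E)*sin(nadir)
cos(el) = (13589.0200 / 6371.0000) * sin(12.1 deg) = 0.4471058
el = arccos(0.4471058) = 63.4419 deg
(Earth-central angle = 90 - nadir - el = 14.4581 deg)

63.4419 degrees


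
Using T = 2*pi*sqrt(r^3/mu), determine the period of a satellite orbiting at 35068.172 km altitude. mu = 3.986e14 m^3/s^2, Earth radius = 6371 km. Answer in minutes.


r = 41439.1720 km = 4.1439172e+07 m
T = 2*pi*sqrt(r^3/mu) = 2*pi*sqrt(7.1159552e+22 / 3.986e14)
T = 83951.3772 s = 1399.1896 min

1399.1896 minutes


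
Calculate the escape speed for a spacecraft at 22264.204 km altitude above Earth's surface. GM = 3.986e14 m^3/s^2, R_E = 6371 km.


r = 6371.0 + 22264.204 = 28635.2040 km = 2.8635204e+07 m
v_esc = sqrt(2*mu/r) = sqrt(2*3.986e14 / 2.8635204e+07)
v_esc = 5276.3489 m/s = 5.2763 km/s

5.2763 km/s


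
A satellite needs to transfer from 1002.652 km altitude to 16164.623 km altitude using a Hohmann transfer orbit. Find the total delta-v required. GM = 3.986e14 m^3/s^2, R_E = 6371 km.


r1 = 7373.6520 km = 7.373652e+06 m
r2 = 22535.6230 km = 2.2535623e+07 m
dv1 = sqrt(mu/r1)*(sqrt(2*r2/(r1+r2)) - 1) = 1673.1906 m/s
dv2 = sqrt(mu/r2)*(1 - sqrt(2*r1/(r1+r2))) = 1252.4954 m/s
total dv = |dv1| + |dv2| = 1673.1906 + 1252.4954 = 2925.6860 m/s = 2.9257 km/s

2.9257 km/s


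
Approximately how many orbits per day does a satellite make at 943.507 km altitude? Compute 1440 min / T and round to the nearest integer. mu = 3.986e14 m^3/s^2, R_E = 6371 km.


r = 7.314507e+06 m
T = 2*pi*sqrt(r^3/mu) = 6225.7089 s = 103.7618 min
revs/day = 1440 / 103.7618 = 13.8779
Rounded: 14 revolutions per day

14 revolutions per day


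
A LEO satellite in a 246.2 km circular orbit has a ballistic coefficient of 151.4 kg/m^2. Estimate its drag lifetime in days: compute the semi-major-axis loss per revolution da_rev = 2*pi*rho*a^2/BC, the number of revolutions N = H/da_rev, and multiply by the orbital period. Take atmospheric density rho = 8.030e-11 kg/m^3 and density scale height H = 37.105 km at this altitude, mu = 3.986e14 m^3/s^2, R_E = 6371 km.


a = R_E + alt = 6617.2000 km = 6.6172e+06 m
da_rev = 2*pi*rho*a^2/BC = 2*pi*8.030e-11*(6.6172e+06)^2/151.4 = 145.921088 m per revolution
N = H/da_rev = 37105.0000 m / 145.921088 m = 254.2813 revolutions
P = 2*pi*sqrt(a^3/mu) = 5357.0119 s
lifetime = N*P = 254.2813 * 5357.0119 = 1.3621878e+06 s = 15.7661 days

15.7661 days


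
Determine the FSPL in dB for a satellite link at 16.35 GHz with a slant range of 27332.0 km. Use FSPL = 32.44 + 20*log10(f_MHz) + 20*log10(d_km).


f = 16.35 GHz = 16350.0000 MHz
d = 27332.0 km
FSPL = 32.44 + 20*log10(16350.0000) + 20*log10(27332.0)
FSPL = 32.44 + 84.2704 + 88.7334
FSPL = 205.4438 dB

205.4438 dB


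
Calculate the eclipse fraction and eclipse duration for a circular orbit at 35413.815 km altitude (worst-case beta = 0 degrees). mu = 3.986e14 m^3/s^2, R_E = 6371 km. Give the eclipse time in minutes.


r = 41784.8150 km
T = 1416.7320 min
Eclipse fraction = arcsin(R_E/r)/pi = arcsin(6371.0000/41784.8150)/pi
= arcsin(0.1524717)/pi = 0.04872328
Eclipse duration = 0.04872328 * 1416.7320 = 69.0278 min

69.0278 minutes


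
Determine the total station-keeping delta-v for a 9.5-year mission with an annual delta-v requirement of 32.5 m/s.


dV = rate * years = 32.5 * 9.5
dV = 308.7500 m/s

308.7500 m/s


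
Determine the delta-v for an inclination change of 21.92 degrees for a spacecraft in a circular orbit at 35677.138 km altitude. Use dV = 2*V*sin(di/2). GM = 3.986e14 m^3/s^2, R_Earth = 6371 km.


r = 42048.1380 km = 4.2048138e+07 m
V = sqrt(mu/r) = 3078.8977 m/s
di = 21.92 deg = 0.3825762 rad
dV = 2*V*sin(di/2) = 2*3078.8977*sin(0.1912881)
dV = 1170.7425 m/s = 1.1707 km/s

1.1707 km/s


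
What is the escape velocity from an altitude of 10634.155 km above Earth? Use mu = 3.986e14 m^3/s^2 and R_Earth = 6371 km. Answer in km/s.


r = 6371.0 + 10634.155 = 17005.1550 km = 1.7005155e+07 m
v_esc = sqrt(2*mu/r) = sqrt(2*3.986e14 / 1.7005155e+07)
v_esc = 6846.8900 m/s = 6.8469 km/s

6.8469 km/s


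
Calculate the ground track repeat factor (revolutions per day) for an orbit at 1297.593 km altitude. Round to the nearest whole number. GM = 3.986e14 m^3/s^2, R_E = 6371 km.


r = 7.668593e+06 m
T = 2*pi*sqrt(r^3/mu) = 6683.2046 s = 111.3867 min
revs/day = 1440 / 111.3867 = 12.9279
Rounded: 13 revolutions per day

13 revolutions per day


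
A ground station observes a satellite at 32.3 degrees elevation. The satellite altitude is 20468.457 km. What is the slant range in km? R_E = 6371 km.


h = 20468.457 km, el = 32.3 deg
d = -R_E*sin(el) + sqrt((R_E*sin(el))^2 + 2*R_E*h + h^2)
d = -6371.0000*sin(0.5637413) + sqrt((6371.0000*0.5343523)^2 + 2*6371.0000*20468.457 + 20468.457^2)
d = 22889.2995 km

22889.2995 km


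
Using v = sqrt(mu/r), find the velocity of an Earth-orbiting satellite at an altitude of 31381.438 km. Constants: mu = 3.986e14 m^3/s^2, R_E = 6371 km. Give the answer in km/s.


r = R_E + alt = 6371.0 + 31381.438 = 37752.4380 km = 3.7752438e+07 m
v = sqrt(mu/r) = sqrt(3.986e14 / 3.7752438e+07) = 3249.3474 m/s = 3.2493 km/s

3.2493 km/s


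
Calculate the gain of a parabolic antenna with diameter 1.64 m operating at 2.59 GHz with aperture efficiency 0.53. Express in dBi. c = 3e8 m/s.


lambda = c/f = 3e8 / 2.59e+09 = 0.1158301 m
G = eta*(pi*D/lambda)^2 = 0.53*(pi*1.64/0.1158301)^2
G = 1048.6253 (linear)
G = 10*log10(1048.6253) = 30.2062 dBi

30.2062 dBi


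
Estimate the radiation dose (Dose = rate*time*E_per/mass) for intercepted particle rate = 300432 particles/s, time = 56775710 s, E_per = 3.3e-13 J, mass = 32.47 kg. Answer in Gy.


Total energy deposited = rate * time * E_per
  = 300432 * 56775710 * 3.3e-13 = 5.6289 J
Dose = E_total / mass = 5.6289 / 32.47
Dose = 0.1733566 Gy

0.1734 Gy


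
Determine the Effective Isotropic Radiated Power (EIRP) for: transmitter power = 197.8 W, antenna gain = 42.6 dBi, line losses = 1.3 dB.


Pt = 197.8 W = 22.9623 dBW
EIRP = Pt_dBW + Gt - losses = 22.9623 + 42.6 - 1.3 = 64.2623 dBW

64.2623 dBW


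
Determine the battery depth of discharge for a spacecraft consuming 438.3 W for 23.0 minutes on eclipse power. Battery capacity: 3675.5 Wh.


E_used = P * t / 60 = 438.3 * 23.0 / 60 = 168.0150 Wh
DOD = E_used / E_total * 100 = 168.0150 / 3675.5 * 100
DOD = 4.5712 %

4.5712 %


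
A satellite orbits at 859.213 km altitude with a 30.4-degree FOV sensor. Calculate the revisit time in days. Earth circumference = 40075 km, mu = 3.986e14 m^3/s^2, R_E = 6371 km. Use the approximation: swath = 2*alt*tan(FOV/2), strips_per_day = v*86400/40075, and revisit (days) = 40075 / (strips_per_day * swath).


swath = 2*859.213*tan(0.26529) = 466.8860 km
v = sqrt(mu/r) = 7424.9426 m/s = 7.4249 km/s
strips/day = v*86400/40075 = 7.4249*86400/40075 = 16.0079
coverage/day = strips * swath = 16.0079 * 466.8860 = 7473.8465 km
revisit = 40075 / 7473.8465 = 5.3620 days

5.3620 days


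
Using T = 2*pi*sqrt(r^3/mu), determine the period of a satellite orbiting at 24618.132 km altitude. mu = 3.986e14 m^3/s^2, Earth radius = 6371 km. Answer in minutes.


r = 30989.1320 km = 3.0989132e+07 m
T = 2*pi*sqrt(r^3/mu) = 2*pi*sqrt(2.9759679e+22 / 3.986e14)
T = 54290.6872 s = 904.8448 min

904.8448 minutes


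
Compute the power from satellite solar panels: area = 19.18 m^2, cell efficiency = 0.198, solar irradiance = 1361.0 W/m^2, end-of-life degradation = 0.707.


P = area * eta * S * degradation
P = 19.18 * 0.198 * 1361.0 * 0.707
P = 3654.1917 W

3654.1917 W


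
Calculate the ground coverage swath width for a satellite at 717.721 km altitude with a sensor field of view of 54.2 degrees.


FOV = 54.2 deg = 0.9459685 rad
swath = 2 * alt * tan(FOV/2) = 2 * 717.721 * tan(0.4729842)
swath = 2 * 717.721 * 0.5117259
swath = 734.5528 km

734.5528 km


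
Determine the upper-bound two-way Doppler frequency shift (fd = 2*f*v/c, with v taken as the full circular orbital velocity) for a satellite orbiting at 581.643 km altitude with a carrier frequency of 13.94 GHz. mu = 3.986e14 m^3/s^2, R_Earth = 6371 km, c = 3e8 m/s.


r = 6.952643e+06 m
v = sqrt(mu/r) = 7571.7049 m/s (worst-case radial velocity)
f = 13.94 GHz = 1.394e+10 Hz
fd = 2*f*v/c = 2*1.394e+10*7571.7049/3.0e+08
fd = 703663.7798 Hz

703663.7798 Hz


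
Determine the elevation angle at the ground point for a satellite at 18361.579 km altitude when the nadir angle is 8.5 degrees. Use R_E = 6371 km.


r = R_E + alt = 24732.5790 km
Law of sines in the satellite / Earth-center / ground-point triangle:
  sin(nadir)/R_E = sin(90 + el)/r  =>  cos(el) = (r/R_E)*sin(nadir)
cos(el) = (24732.5790 / 6371.0000) * sin(8.5 deg) = 0.5738044
el = arccos(0.5738044) = 54.9841 deg
(Earth-central angle = 90 - nadir - el = 26.5159 deg)

54.9841 degrees


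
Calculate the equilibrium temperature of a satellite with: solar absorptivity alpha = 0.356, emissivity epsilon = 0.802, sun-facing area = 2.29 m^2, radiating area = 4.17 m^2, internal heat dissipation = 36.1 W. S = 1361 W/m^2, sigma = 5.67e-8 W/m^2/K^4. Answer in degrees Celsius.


Numerator = alpha*S*A_sun + Q_int = 0.356*1361*2.29 + 36.1 = 1145.6416 W
Denominator = eps*sigma*A_rad = 0.802*5.67e-8*4.17 = 1.8962408e-07 W/K^4
T^4 = 6.0416465e+09 K^4
T = 278.7975 K = 5.6475 C

5.6475 degrees Celsius


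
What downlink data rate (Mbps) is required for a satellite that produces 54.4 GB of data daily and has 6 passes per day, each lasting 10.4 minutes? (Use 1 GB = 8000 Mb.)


total contact time = 6 * 10.4 * 60 = 3744.0000 s
data = 54.4 GB = 435200.0000 Mb
rate = 435200.0000 / 3744.0000 = 116.2393 Mbps

116.2393 Mbps


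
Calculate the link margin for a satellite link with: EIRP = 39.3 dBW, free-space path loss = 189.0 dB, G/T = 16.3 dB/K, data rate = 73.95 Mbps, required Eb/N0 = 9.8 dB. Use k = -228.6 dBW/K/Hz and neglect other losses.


C/N0 = EIRP - FSPL + G/T - k = 39.3 - 189.0 + 16.3 - (-228.6)
C/N0 = 95.2000 dB-Hz
R_b = 73.95 Mbps = 7.395e+07 bps -> 10*log10(R_b) = 78.6894 dB-Hz
Eb/N0 = C/N0 - 10*log10(R_b) = 95.2000 - 78.6894 = 16.5106 dB
Margin = Eb/N0 - Eb/N0_req = 16.5106 - 9.8 = 6.7106 dB (link closes)

6.7106 dB


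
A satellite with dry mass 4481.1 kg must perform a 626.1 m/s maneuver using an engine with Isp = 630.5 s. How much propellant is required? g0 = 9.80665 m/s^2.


ve = Isp * g0 = 630.5 * 9.80665 = 6183.092825 m/s
mass ratio = exp(dv/ve) = exp(626.1/6183.092825) = 1.10656431
m_prop = m_dry * (mr - 1) = 4481.1 * (1.10656431 - 1)
m_prop = 477.5254 kg

477.5254 kg


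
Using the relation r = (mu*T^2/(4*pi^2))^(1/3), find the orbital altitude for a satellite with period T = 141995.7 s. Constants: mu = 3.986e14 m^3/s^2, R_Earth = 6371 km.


T = 141995.7 s
r = (mu*T^2/(4*pi^2))^(1/3) = (3.986e14 * 141995.7^2 / (4*pi^2))^(1/3)
r = 5.8826902e+07 m = 58826.9025 km
alt = r - R_E = 58826.9025 - 6371 = 52455.9025 km

52455.9025 km


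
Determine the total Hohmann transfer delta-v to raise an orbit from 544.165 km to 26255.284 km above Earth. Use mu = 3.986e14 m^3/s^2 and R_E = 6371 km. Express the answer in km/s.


r1 = 6915.1650 km = 6.915165e+06 m
r2 = 32626.2840 km = 3.2626284e+07 m
dv1 = sqrt(mu/r1)*(sqrt(2*r2/(r1+r2)) - 1) = 2160.8420 m/s
dv2 = sqrt(mu/r2)*(1 - sqrt(2*r1/(r1+r2))) = 1428.1396 m/s
total dv = |dv1| + |dv2| = 2160.8420 + 1428.1396 = 3588.9816 m/s = 3.5890 km/s

3.5890 km/s


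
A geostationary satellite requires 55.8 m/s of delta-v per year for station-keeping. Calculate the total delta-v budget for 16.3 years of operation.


dV = rate * years = 55.8 * 16.3
dV = 909.5400 m/s

909.5400 m/s


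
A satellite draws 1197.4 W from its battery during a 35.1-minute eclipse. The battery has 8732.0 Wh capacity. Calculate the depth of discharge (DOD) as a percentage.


E_used = P * t / 60 = 1197.4 * 35.1 / 60 = 700.4790 Wh
DOD = E_used / E_total * 100 = 700.4790 / 8732.0 * 100
DOD = 8.0220 %

8.0220 %


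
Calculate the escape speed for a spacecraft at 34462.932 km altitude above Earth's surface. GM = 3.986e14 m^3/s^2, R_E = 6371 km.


r = 6371.0 + 34462.932 = 40833.9320 km = 4.0833932e+07 m
v_esc = sqrt(2*mu/r) = sqrt(2*3.986e14 / 4.0833932e+07)
v_esc = 4418.4815 m/s = 4.4185 km/s

4.4185 km/s


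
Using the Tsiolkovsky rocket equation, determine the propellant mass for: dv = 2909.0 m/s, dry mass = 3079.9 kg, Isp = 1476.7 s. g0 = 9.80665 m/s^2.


ve = Isp * g0 = 1476.7 * 9.80665 = 14481.480055 m/s
mass ratio = exp(dv/ve) = exp(2909.0/14481.480055) = 1.22247471
m_prop = m_dry * (mr - 1) = 3079.9 * (1.22247471 - 1)
m_prop = 685.1999 kg

685.1999 kg


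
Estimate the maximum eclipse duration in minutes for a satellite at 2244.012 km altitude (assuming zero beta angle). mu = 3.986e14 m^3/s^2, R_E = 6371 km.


r = 8615.0120 km
T = 132.6306 min
Eclipse fraction = arcsin(R_E/r)/pi = arcsin(6371.0000/8615.0120)/pi
= arcsin(0.7395231)/pi = 0.2649489
Eclipse duration = 0.2649489 * 132.6306 = 35.1403 min

35.1403 minutes


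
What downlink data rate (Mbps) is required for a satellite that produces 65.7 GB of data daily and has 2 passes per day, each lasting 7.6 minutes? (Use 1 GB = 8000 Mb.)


total contact time = 2 * 7.6 * 60 = 912.0000 s
data = 65.7 GB = 525600.0000 Mb
rate = 525600.0000 / 912.0000 = 576.3158 Mbps

576.3158 Mbps


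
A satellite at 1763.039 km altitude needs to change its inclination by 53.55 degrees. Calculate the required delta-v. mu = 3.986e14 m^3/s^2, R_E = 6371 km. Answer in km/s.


r = 8134.0390 km = 8.134039e+06 m
V = sqrt(mu/r) = 7000.2818 m/s
di = 53.55 deg = 0.9346238 rad
dV = 2*V*sin(di/2) = 2*7000.2818*sin(0.4673119)
dV = 6307.0864 m/s = 6.3071 km/s

6.3071 km/s


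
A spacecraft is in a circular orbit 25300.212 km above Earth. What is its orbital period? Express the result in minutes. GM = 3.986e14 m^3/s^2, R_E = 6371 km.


r = 31671.2120 km = 3.1671212e+07 m
T = 2*pi*sqrt(r^3/mu) = 2*pi*sqrt(3.1768305e+22 / 3.986e14)
T = 56092.9455 s = 934.8824 min

934.8824 minutes


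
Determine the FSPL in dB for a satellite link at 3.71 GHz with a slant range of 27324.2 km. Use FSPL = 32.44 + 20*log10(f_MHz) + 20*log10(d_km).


f = 3.71 GHz = 3710.0000 MHz
d = 27324.2 km
FSPL = 32.44 + 20*log10(3710.0000) + 20*log10(27324.2)
FSPL = 32.44 + 71.3875 + 88.7309
FSPL = 192.5584 dB

192.5584 dB


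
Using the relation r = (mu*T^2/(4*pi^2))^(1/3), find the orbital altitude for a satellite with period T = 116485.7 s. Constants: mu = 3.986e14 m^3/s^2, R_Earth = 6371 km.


T = 116485.7 s
r = (mu*T^2/(4*pi^2))^(1/3) = (3.986e14 * 116485.7^2 / (4*pi^2))^(1/3)
r = 5.1551455e+07 m = 51551.4551 km
alt = r - R_E = 51551.4551 - 6371 = 45180.4551 km

45180.4551 km


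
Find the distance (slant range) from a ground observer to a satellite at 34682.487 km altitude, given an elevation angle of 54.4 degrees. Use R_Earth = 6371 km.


h = 34682.487 km, el = 54.4 deg
d = -R_E*sin(el) + sqrt((R_E*sin(el))^2 + 2*R_E*h + h^2)
d = -6371.0000*sin(0.9494591) + sqrt((6371.0000*0.8131008)^2 + 2*6371.0000*34682.487 + 34682.487^2)
d = 35705.3596 km

35705.3596 km


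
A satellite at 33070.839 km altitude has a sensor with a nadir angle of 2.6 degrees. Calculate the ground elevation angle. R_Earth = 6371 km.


r = R_E + alt = 39441.8390 km
Law of sines in the satellite / Earth-center / ground-point triangle:
  sin(nadir)/R_E = sin(90 + el)/r  =>  cos(el) = (r/R_E)*sin(nadir)
cos(el) = (39441.8390 / 6371.0000) * sin(2.6 deg) = 0.280835
el = arccos(0.280835) = 73.6900 deg
(Earth-central angle = 90 - nadir - el = 13.7100 deg)

73.6900 degrees


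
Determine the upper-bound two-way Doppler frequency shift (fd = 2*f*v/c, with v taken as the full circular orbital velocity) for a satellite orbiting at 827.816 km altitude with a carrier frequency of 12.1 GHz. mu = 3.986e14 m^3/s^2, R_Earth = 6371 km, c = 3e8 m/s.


r = 7.198816e+06 m
v = sqrt(mu/r) = 7441.1166 m/s (worst-case radial velocity)
f = 12.1 GHz = 1.21e+10 Hz
fd = 2*f*v/c = 2*1.21e+10*7441.1166/3.0e+08
fd = 600250.0734 Hz

600250.0734 Hz


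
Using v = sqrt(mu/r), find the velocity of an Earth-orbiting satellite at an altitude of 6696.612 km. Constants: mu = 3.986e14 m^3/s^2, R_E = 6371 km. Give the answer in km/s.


r = R_E + alt = 6371.0 + 6696.612 = 13067.6120 km = 1.3067612e+07 m
v = sqrt(mu/r) = sqrt(3.986e14 / 1.3067612e+07) = 5522.9426 m/s = 5.5229 km/s

5.5229 km/s


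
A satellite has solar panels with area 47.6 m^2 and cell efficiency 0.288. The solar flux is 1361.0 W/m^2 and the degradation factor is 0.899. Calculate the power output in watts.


P = area * eta * S * degradation
P = 47.6 * 0.288 * 1361.0 * 0.899
P = 16773.2514 W

16773.2514 W


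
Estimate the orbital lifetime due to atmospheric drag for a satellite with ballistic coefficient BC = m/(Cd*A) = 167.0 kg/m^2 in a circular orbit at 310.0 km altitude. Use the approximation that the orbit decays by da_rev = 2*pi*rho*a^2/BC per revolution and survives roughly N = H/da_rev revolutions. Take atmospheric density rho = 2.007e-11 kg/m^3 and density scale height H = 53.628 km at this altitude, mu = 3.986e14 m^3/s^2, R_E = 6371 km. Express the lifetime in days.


a = R_E + alt = 6681.0000 km = 6.681e+06 m
da_rev = 2*pi*rho*a^2/BC = 2*pi*2.007e-11*(6.681e+06)^2/167.0 = 33.704952 m per revolution
N = H/da_rev = 53628.0000 m / 33.704952 m = 1591.1015 revolutions
P = 2*pi*sqrt(a^3/mu) = 5434.6731 s
lifetime = N*P = 1591.1015 * 5434.6731 = 8.6471166e+06 s = 100.0824 days

100.0824 days


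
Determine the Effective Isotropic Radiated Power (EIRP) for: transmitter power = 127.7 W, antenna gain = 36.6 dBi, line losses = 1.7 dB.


Pt = 127.7 W = 21.0619 dBW
EIRP = Pt_dBW + Gt - losses = 21.0619 + 36.6 - 1.7 = 55.9619 dBW

55.9619 dBW


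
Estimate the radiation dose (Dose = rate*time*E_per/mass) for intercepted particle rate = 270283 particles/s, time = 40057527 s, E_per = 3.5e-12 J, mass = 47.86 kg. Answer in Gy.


Total energy deposited = rate * time * E_per
  = 270283 * 40057527 * 3.5e-12 = 37.8940 J
Dose = E_total / mass = 37.8940 / 47.86
Dose = 0.7917685 Gy

0.7918 Gy


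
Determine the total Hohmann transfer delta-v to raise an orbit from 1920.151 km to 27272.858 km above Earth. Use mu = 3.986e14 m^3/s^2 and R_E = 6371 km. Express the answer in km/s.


r1 = 8291.1510 km = 8.291151e+06 m
r2 = 33643.8580 km = 3.3643858e+07 m
dv1 = sqrt(mu/r1)*(sqrt(2*r2/(r1+r2)) - 1) = 1849.3179 m/s
dv2 = sqrt(mu/r2)*(1 - sqrt(2*r1/(r1+r2))) = 1277.5776 m/s
total dv = |dv1| + |dv2| = 1849.3179 + 1277.5776 = 3126.8955 m/s = 3.1269 km/s

3.1269 km/s


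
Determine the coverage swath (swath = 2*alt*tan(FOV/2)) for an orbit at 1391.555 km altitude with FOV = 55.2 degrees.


FOV = 55.2 deg = 0.9634217 rad
swath = 2 * alt * tan(FOV/2) = 2 * 1391.555 * tan(0.4817109)
swath = 2 * 1391.555 * 0.5227874
swath = 1454.9747 km

1454.9747 km


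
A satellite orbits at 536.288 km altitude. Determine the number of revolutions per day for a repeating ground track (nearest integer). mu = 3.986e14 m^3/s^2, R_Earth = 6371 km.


r = 6.907288e+06 m
T = 2*pi*sqrt(r^3/mu) = 5713.1098 s = 95.2185 min
revs/day = 1440 / 95.2185 = 15.1231
Rounded: 15 revolutions per day

15 revolutions per day


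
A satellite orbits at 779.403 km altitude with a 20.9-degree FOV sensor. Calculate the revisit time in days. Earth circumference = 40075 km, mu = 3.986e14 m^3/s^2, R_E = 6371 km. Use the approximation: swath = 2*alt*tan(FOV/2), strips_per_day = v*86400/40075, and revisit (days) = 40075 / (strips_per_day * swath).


swath = 2*779.403*tan(0.1823869) = 287.5008 km
v = sqrt(mu/r) = 7466.2648 m/s = 7.4663 km/s
strips/day = v*86400/40075 = 7.4663*86400/40075 = 16.0970
coverage/day = strips * swath = 16.0970 * 287.5008 = 4627.8860 km
revisit = 40075 / 4627.8860 = 8.6595 days

8.6595 days


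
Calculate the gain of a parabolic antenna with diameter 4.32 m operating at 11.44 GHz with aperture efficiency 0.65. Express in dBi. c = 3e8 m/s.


lambda = c/f = 3e8 / 1.144e+10 = 0.02622378 m
G = eta*(pi*D/lambda)^2 = 0.65*(pi*4.32/0.02622378)^2
G = 174096.5380 (linear)
G = 10*log10(174096.5380) = 52.4079 dBi

52.4079 dBi


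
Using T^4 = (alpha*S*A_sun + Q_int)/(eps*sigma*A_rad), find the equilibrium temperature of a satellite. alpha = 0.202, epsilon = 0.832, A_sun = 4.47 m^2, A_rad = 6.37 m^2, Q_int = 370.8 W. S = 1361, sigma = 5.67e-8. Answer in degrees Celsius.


Numerator = alpha*S*A_sun + Q_int = 0.202*1361*4.47 + 370.8 = 1599.7013 W
Denominator = eps*sigma*A_rad = 0.832*5.67e-8*6.37 = 3.0050093e-07 W/K^4
T^4 = 5.3234489e+09 K^4
T = 270.1147 K = -3.0353 C

-3.0353 degrees Celsius


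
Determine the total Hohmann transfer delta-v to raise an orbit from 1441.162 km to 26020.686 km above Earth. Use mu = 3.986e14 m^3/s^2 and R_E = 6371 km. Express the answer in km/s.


r1 = 7812.1620 km = 7.812162e+06 m
r2 = 32391.6860 km = 3.2391686e+07 m
dv1 = sqrt(mu/r1)*(sqrt(2*r2/(r1+r2)) - 1) = 1924.3237 m/s
dv2 = sqrt(mu/r2)*(1 - sqrt(2*r1/(r1+r2))) = 1321.0893 m/s
total dv = |dv1| + |dv2| = 1924.3237 + 1321.0893 = 3245.4129 m/s = 3.2454 km/s

3.2454 km/s


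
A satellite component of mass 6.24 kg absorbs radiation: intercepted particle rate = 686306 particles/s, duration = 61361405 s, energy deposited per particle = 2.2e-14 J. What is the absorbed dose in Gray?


Total energy deposited = rate * time * E_per
  = 686306 * 61361405 * 2.2e-14 = 0.9264794 J
Dose = E_total / mass = 0.9264794 / 6.24
Dose = 0.1484743 Gy

0.1485 Gy


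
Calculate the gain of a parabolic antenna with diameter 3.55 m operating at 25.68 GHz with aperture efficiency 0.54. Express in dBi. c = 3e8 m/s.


lambda = c/f = 3e8 / 2.568e+10 = 0.01168224 m
G = eta*(pi*D/lambda)^2 = 0.54*(pi*3.55/0.01168224)^2
G = 492150.2847 (linear)
G = 10*log10(492150.2847) = 56.9210 dBi

56.9210 dBi


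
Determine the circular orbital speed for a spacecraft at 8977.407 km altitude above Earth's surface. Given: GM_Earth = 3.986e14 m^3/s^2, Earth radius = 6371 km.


r = R_E + alt = 6371.0 + 8977.407 = 15348.4070 km = 1.5348407e+07 m
v = sqrt(mu/r) = sqrt(3.986e14 / 1.5348407e+07) = 5096.0889 m/s = 5.0961 km/s

5.0961 km/s


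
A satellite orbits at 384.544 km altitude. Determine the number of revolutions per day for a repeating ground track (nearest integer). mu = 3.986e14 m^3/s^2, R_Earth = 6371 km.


r = 6.755544e+06 m
T = 2*pi*sqrt(r^3/mu) = 5525.8833 s = 92.0981 min
revs/day = 1440 / 92.0981 = 15.6355
Rounded: 16 revolutions per day

16 revolutions per day


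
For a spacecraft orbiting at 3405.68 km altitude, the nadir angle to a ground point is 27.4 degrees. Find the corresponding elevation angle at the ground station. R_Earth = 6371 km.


r = R_E + alt = 9776.6800 km
Law of sines in the satellite / Earth-center / ground-point triangle:
  sin(nadir)/R_E = sin(90 + el)/r  =>  cos(el) = (r/R_E)*sin(nadir)
cos(el) = (9776.6800 / 6371.0000) * sin(27.4 deg) = 0.7062041
el = arccos(0.7062041) = 45.0731 deg
(Earth-central angle = 90 - nadir - el = 17.5269 deg)

45.0731 degrees


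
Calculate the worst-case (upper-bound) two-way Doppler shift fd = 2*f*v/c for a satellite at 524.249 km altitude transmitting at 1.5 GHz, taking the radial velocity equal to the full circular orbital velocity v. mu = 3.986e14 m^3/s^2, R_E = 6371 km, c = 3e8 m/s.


r = 6.895249e+06 m
v = sqrt(mu/r) = 7603.1520 m/s (worst-case radial velocity)
f = 1.5 GHz = 1.5e+09 Hz
fd = 2*f*v/c = 2*1.5e+09*7603.1520/3.0e+08
fd = 76031.5195 Hz

76031.5195 Hz


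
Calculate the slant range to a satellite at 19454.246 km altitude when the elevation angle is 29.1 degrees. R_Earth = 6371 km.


h = 19454.246 km, el = 29.1 deg
d = -R_E*sin(el) + sqrt((R_E*sin(el))^2 + 2*R_E*h + h^2)
d = -6371.0000*sin(0.5078908) + sqrt((6371.0000*0.4863354)^2 + 2*6371.0000*19454.246 + 19454.246^2)
d = 22119.6864 km

22119.6864 km


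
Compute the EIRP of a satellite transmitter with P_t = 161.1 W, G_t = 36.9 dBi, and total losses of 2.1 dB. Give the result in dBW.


Pt = 161.1 W = 22.0710 dBW
EIRP = Pt_dBW + Gt - losses = 22.0710 + 36.9 - 2.1 = 56.8710 dBW

56.8710 dBW


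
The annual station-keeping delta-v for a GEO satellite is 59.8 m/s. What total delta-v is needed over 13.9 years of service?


dV = rate * years = 59.8 * 13.9
dV = 831.2200 m/s

831.2200 m/s


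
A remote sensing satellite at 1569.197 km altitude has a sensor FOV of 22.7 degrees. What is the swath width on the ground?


FOV = 22.7 deg = 0.3961897 rad
swath = 2 * alt * tan(FOV/2) = 2 * 1569.197 * tan(0.1980949)
swath = 2 * 1569.197 * 0.2007274
swath = 629.9616 km

629.9616 km


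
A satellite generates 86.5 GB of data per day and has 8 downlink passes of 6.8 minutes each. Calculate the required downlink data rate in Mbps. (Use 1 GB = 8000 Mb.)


total contact time = 8 * 6.8 * 60 = 3264.0000 s
data = 86.5 GB = 692000.0000 Mb
rate = 692000.0000 / 3264.0000 = 212.0098 Mbps

212.0098 Mbps


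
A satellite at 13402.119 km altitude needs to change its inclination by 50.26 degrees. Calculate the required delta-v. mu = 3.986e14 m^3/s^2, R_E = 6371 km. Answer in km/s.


r = 19773.1190 km = 1.9773119e+07 m
V = sqrt(mu/r) = 4489.8420 m/s
di = 50.26 deg = 0.8772025 rad
dV = 2*V*sin(di/2) = 2*4489.8420*sin(0.4386012)
dV = 3813.4340 m/s = 3.8134 km/s

3.8134 km/s


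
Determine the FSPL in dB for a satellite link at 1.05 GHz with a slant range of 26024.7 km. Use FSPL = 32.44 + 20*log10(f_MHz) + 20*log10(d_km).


f = 1.05 GHz = 1050.0000 MHz
d = 26024.7 km
FSPL = 32.44 + 20*log10(1050.0000) + 20*log10(26024.7)
FSPL = 32.44 + 60.4238 + 88.3077
FSPL = 181.1715 dB

181.1715 dB


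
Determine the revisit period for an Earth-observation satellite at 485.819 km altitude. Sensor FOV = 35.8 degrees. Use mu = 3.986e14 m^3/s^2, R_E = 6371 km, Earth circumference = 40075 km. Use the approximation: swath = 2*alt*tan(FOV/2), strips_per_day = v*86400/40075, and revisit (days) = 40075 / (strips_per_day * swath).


swath = 2*485.819*tan(0.3124139) = 313.8305 km
v = sqrt(mu/r) = 7624.4286 m/s = 7.6244 km/s
strips/day = v*86400/40075 = 7.6244*86400/40075 = 16.4379
coverage/day = strips * swath = 16.4379 * 313.8305 = 5158.7288 km
revisit = 40075 / 5158.7288 = 7.7684 days

7.7684 days


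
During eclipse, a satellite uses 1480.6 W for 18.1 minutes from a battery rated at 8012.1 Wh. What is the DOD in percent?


E_used = P * t / 60 = 1480.6 * 18.1 / 60 = 446.6477 Wh
DOD = E_used / E_total * 100 = 446.6477 / 8012.1 * 100
DOD = 5.5747 %

5.5747 %


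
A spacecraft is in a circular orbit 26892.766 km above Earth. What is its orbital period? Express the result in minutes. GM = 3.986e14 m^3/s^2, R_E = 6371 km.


r = 33263.7660 km = 3.3263766e+07 m
T = 2*pi*sqrt(r^3/mu) = 2*pi*sqrt(3.680563e+22 / 3.986e14)
T = 60376.5574 s = 1006.2760 min

1006.2760 minutes


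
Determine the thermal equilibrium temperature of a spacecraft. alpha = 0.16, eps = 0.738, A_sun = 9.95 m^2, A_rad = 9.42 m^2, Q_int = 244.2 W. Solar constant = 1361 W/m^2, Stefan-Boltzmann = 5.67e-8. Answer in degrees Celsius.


Numerator = alpha*S*A_sun + Q_int = 0.16*1361*9.95 + 244.2 = 2410.9120 W
Denominator = eps*sigma*A_rad = 0.738*5.67e-8*9.42 = 3.9417613e-07 W/K^4
T^4 = 6.1163318e+09 K^4
T = 279.6551 K = 6.5051 C

6.5051 degrees Celsius


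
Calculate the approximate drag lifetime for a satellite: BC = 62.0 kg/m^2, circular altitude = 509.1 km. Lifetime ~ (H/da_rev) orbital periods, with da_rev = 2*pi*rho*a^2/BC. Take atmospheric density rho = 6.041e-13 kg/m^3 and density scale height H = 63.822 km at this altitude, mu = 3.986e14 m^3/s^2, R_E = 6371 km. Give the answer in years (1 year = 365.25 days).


a = R_E + alt = 6880.1000 km = 6.8801e+06 m
da_rev = 2*pi*rho*a^2/BC = 2*pi*6.041e-13*(6.8801e+06)^2/62.0 = 2.897921 m per revolution
N = H/da_rev = 63822.0000 m / 2.897921 m = 22023.3760 revolutions
P = 2*pi*sqrt(a^3/mu) = 5679.4116 s
lifetime = N*P = 22023.3760 * 5679.4116 = 1.2507982e+08 s = 1447.6831 days
years = 1447.6831 / 365.25 = 3.9635 years

3.9635 years


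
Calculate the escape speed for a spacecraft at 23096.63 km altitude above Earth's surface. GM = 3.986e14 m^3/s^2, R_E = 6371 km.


r = 6371.0 + 23096.63 = 29467.6300 km = 2.946763e+07 m
v_esc = sqrt(2*mu/r) = sqrt(2*3.986e14 / 2.946763e+07)
v_esc = 5201.2897 m/s = 5.2013 km/s

5.2013 km/s


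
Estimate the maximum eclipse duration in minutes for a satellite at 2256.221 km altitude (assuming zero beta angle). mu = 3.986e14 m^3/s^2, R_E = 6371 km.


r = 8627.2210 km
T = 132.9127 min
Eclipse fraction = arcsin(R_E/r)/pi = arcsin(6371.0000/8627.2210)/pi
= arcsin(0.7384765)/pi = 0.2644544
Eclipse duration = 0.2644544 * 132.9127 = 35.1493 min

35.1493 minutes


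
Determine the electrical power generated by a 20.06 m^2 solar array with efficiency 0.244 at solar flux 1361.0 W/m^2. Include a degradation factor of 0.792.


P = area * eta * S * degradation
P = 20.06 * 0.244 * 1361.0 * 0.792
P = 5275.9912 W

5275.9912 W


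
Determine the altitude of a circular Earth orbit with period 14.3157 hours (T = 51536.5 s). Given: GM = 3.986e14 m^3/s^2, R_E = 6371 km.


T = 51536.5 s
r = (mu*T^2/(4*pi^2))^(1/3) = (3.986e14 * 51536.5^2 / (4*pi^2))^(1/3)
r = 2.9932004e+07 m = 29932.0044 km
alt = r - R_E = 29932.0044 - 6371 = 23561.0044 km

23561.0044 km


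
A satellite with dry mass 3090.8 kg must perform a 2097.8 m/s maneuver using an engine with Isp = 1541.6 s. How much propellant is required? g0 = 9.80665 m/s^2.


ve = Isp * g0 = 1541.6 * 9.80665 = 15117.931640 m/s
mass ratio = exp(dv/ve) = exp(2097.8/15117.931640) = 1.14885106
m_prop = m_dry * (mr - 1) = 3090.8 * (1.14885106 - 1)
m_prop = 460.0689 kg

460.0689 kg


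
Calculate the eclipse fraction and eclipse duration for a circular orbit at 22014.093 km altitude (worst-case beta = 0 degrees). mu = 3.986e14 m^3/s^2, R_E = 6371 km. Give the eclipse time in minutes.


r = 28385.0930 km
T = 793.2233 min
Eclipse fraction = arcsin(R_E/r)/pi = arcsin(6371.0000/28385.0930)/pi
= arcsin(0.2244488)/pi = 0.07205815
Eclipse duration = 0.07205815 * 793.2233 = 57.1582 min

57.1582 minutes


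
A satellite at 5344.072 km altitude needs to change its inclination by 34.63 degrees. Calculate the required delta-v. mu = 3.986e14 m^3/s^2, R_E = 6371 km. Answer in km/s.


r = 11715.0720 km = 1.1715072e+07 m
V = sqrt(mu/r) = 5833.0563 m/s
di = 34.63 deg = 0.6044075 rad
dV = 2*V*sin(di/2) = 2*5833.0563*sin(0.3022038)
dV = 3472.1246 m/s = 3.4721 km/s

3.4721 km/s


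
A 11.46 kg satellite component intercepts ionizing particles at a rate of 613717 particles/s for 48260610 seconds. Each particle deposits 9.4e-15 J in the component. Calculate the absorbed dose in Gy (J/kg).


Total energy deposited = rate * time * E_per
  = 613717 * 48260610 * 9.4e-15 = 0.2784126 J
Dose = E_total / mass = 0.2784126 / 11.46
Dose = 0.02429429 Gy

0.0243 Gy


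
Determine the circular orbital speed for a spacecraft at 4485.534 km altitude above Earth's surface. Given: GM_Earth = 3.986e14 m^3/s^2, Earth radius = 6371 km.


r = R_E + alt = 6371.0 + 4485.534 = 10856.5340 km = 1.0856534e+07 m
v = sqrt(mu/r) = sqrt(3.986e14 / 1.0856534e+07) = 6059.3083 m/s = 6.0593 km/s

6.0593 km/s


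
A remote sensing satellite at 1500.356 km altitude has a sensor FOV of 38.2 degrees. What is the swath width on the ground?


FOV = 38.2 deg = 0.6667158 rad
swath = 2 * alt * tan(FOV/2) = 2 * 1500.356 * tan(0.3333579)
swath = 2 * 1500.356 * 0.346281
swath = 1039.0897 km

1039.0897 km


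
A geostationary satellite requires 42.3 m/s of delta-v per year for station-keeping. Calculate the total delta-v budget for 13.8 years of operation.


dV = rate * years = 42.3 * 13.8
dV = 583.7400 m/s

583.7400 m/s


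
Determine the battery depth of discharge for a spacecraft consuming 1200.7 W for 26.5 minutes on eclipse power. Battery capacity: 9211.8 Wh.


E_used = P * t / 60 = 1200.7 * 26.5 / 60 = 530.3092 Wh
DOD = E_used / E_total * 100 = 530.3092 / 9211.8 * 100
DOD = 5.7568 %

5.7568 %


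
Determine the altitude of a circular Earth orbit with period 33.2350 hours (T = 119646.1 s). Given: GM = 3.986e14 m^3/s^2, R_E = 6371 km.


T = 119646.1 s
r = (mu*T^2/(4*pi^2))^(1/3) = (3.986e14 * 119646.1^2 / (4*pi^2))^(1/3)
r = 5.2479725e+07 m = 52479.7250 km
alt = r - R_E = 52479.7250 - 6371 = 46108.7250 km

46108.7250 km


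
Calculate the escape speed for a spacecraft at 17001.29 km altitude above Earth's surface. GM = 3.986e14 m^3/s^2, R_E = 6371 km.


r = 6371.0 + 17001.29 = 23372.2900 km = 2.337229e+07 m
v_esc = sqrt(2*mu/r) = sqrt(2*3.986e14 / 2.337229e+07)
v_esc = 5840.2712 m/s = 5.8403 km/s

5.8403 km/s


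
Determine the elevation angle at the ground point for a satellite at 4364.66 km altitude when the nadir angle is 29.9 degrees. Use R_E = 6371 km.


r = R_E + alt = 10735.6600 km
Law of sines in the satellite / Earth-center / ground-point triangle:
  sin(nadir)/R_E = sin(90 + el)/r  =>  cos(el) = (r/R_E)*sin(nadir)
cos(el) = (10735.6600 / 6371.0000) * sin(29.9 deg) = 0.8399929
el = arccos(0.8399929) = 32.8606 deg
(Earth-central angle = 90 - nadir - el = 27.2394 deg)

32.8606 degrees


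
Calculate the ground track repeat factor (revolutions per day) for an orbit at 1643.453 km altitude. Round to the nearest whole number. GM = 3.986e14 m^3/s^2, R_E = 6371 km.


r = 8.014453e+06 m
T = 2*pi*sqrt(r^3/mu) = 7140.3919 s = 119.0065 min
revs/day = 1440 / 119.0065 = 12.1002
Rounded: 12 revolutions per day

12 revolutions per day


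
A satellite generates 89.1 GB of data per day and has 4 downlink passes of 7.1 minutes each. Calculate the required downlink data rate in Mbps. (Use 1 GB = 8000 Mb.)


total contact time = 4 * 7.1 * 60 = 1704.0000 s
data = 89.1 GB = 712800.0000 Mb
rate = 712800.0000 / 1704.0000 = 418.3099 Mbps

418.3099 Mbps


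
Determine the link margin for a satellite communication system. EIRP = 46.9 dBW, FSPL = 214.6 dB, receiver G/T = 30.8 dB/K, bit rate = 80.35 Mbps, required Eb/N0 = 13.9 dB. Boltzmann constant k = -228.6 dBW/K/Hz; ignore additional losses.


C/N0 = EIRP - FSPL + G/T - k = 46.9 - 214.6 + 30.8 - (-228.6)
C/N0 = 91.7000 dB-Hz
R_b = 80.35 Mbps = 8.035e+07 bps -> 10*log10(R_b) = 79.0499 dB-Hz
Eb/N0 = C/N0 - 10*log10(R_b) = 91.7000 - 79.0499 = 12.6501 dB
Margin = Eb/N0 - Eb/N0_req = 12.6501 - 13.9 = -1.2499 dB (negative margin: link does not close)

-1.2499 dB


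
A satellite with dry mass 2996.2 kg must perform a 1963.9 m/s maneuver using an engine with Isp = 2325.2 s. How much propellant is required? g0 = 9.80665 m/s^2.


ve = Isp * g0 = 2325.2 * 9.80665 = 22802.422580 m/s
mass ratio = exp(dv/ve) = exp(1963.9/22802.422580) = 1.08994454
m_prop = m_dry * (mr - 1) = 2996.2 * (1.08994454 - 1)
m_prop = 269.4918 kg

269.4918 kg


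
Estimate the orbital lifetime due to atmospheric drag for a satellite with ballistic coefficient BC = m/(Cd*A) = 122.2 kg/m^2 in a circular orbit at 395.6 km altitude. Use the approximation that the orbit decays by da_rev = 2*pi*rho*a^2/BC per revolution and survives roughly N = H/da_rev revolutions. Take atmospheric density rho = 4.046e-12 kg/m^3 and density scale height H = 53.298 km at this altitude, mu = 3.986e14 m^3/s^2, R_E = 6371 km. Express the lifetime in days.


a = R_E + alt = 6766.6000 km = 6.7666e+06 m
da_rev = 2*pi*rho*a^2/BC = 2*pi*4.046e-12*(6.7666e+06)^2/122.2 = 9.525232 m per revolution
N = H/da_rev = 53298.0000 m / 9.525232 m = 5595.4544 revolutions
P = 2*pi*sqrt(a^3/mu) = 5539.4542 s
lifetime = N*P = 5595.4544 * 5539.4542 = 3.0995764e+07 s = 358.7473 days

358.7473 days


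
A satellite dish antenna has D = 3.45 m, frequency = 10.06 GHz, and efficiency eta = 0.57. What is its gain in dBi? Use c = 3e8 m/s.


lambda = c/f = 3e8 / 1.006e+10 = 0.02982107 m
G = eta*(pi*D/lambda)^2 = 0.57*(pi*3.45/0.02982107)^2
G = 75295.0183 (linear)
G = 10*log10(75295.0183) = 48.7677 dBi

48.7677 dBi


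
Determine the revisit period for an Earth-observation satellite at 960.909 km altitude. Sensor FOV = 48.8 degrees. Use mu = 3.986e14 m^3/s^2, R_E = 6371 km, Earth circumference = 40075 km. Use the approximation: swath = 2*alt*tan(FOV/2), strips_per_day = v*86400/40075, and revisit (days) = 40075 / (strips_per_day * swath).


swath = 2*960.909*tan(0.4258603) = 871.7753 km
v = sqrt(mu/r) = 7373.2696 m/s = 7.3733 km/s
strips/day = v*86400/40075 = 7.3733*86400/40075 = 15.8965
coverage/day = strips * swath = 15.8965 * 871.7753 = 13858.1383 km
revisit = 40075 / 13858.1383 = 2.8918 days

2.8918 days


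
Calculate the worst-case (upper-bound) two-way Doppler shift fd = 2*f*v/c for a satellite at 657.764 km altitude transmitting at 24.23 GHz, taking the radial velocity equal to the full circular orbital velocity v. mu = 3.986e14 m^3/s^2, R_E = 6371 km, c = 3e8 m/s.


r = 7.028764e+06 m
v = sqrt(mu/r) = 7530.5928 m/s (worst-case radial velocity)
f = 24.23 GHz = 2.423e+10 Hz
fd = 2*f*v/c = 2*2.423e+10*7530.5928/3.0e+08
fd = 1.2164418e+06 Hz

1.2164e+06 Hz


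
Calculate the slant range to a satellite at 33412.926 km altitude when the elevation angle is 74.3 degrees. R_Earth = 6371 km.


h = 33412.926 km, el = 74.3 deg
d = -R_E*sin(el) + sqrt((R_E*sin(el))^2 + 2*R_E*h + h^2)
d = -6371.0000*sin(1.2968) + sqrt((6371.0000*0.9626917)^2 + 2*6371.0000*33412.926 + 33412.926^2)
d = 33613.2455 km

33613.2455 km
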